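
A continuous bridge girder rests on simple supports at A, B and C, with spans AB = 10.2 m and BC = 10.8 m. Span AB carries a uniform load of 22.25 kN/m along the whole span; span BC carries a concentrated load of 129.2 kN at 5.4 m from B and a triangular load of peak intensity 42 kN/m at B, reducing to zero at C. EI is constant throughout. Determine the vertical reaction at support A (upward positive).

Take M_B as the redundant. Released structure: two simple spans AB and BC with a hinge at B.
Rotations at B on the released spans (each span's end-slope, ×1/EI):
  span AB: UDL 22.25: wL³/(24EI) = 983.8/EI
  span BC: point load 129.2 at a = 5.4: Pab(L + b)/(6LEI) = 941.9/EI
  span BC: triangular load, peak 42: w₀L³/(45EI) = 1176/EI
  relative rotation θ_0 = (983.8 + 2118)/EI = 3101/EI
A unit hogging moment at B produces rotation L₁/(3EI) + L₂/(3EI) = 7/EI.
Slope continuity at B: θ_0 = M_B·7/EI, so M_B = 3101/7 = 443.1 kN·m (hogging).
Span AB, ΣM about A with M_B applied at B: R_B^{AB}·10.2 = 1157 + 443.1, so R_B^{AB} = 156.9 kN and R_A = 226.9 − 156.9 = 70.04 kN.

R_A = 70.04 kN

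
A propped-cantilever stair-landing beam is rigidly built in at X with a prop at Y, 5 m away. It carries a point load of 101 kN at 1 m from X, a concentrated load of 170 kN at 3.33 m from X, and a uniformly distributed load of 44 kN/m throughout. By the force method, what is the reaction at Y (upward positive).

R_Y = 176.2 kN

Take the reaction at Y as the redundant and release it; the primary structure is a cantilever fixed at X.
Primary-structure tip deflection at Y by superposition:
  point load 101 at a = 1: Pa²(3L − a)/(6EI) = 235.7/EI
  point load 170 at a = 3.33: Pa²(3L − a)/(6EI) = 3667/EI
  UDL 44: wL⁴/(8EI) = 3438/EI
  δ_0 = 7340/EI
Tip deflection under a unit load at Y: L³/(3EI) = 41.67/EI.
Compatibility at Y: δ_0 − R_Y·δ_{YY} = 0, so R_Y = 7340/41.67 = 176.2 kN.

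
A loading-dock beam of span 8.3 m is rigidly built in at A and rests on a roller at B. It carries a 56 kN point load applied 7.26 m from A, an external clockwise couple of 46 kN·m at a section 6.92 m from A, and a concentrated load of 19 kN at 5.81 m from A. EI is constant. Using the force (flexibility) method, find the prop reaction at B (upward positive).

R_B = 64.32 kN

Remove the prop at B; the released (primary) structure is a cantilever built in at A.
Downward deflection at the released point B due to the loads:
  point load 56 at a = 7.26: Pa²(3L − a)/(6EI) = 8678/EI
  clockwise couple 46 at a = 6.92: M₀a(2L − a)/(2EI) = 1541/EI
  point load 19 at a = 5.81: Pa²(3L − a)/(6EI) = 2041/EI
  δ_0 = 12259/EI
Tip deflection under a unit load at B: L³/(3EI) = 190.6/EI.
The prop prevents deflection at B: R_B = δ_0/δ_{BB} = 12259/190.6 = 64.32 kN.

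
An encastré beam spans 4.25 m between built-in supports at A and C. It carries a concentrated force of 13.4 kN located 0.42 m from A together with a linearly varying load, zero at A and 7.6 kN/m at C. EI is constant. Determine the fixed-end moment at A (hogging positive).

Release both end moments; the primary structure is a simply-supported span AC with redundants M_A and M_C.
End rotations of the released simple span under the applied load (×1/EI):
  at A: point load 13.4 at a = 0.42: Pab(L + b)/(6LEI) = 6.83/EI
  at C: point load 13.4 at a = 0.42: Pab(L + a)/(6LEI) = 3.948/EI
  at A: triangular load, peak 7.6: 7w₀L³/(360EI) = 11.34/EI
  at C: triangular load, peak 7.6: w₀L³/(45EI) = 12.96/EI
  θ_A0 = 18.17/EI,  θ_C0 = 16.91/EI
Flexibility coefficients: a unit moment at one end gives L/(3EI) there and L/(6EI) at the far end, so f₁₁ = f₂₂ = 1.417/EI and f₁₂ = f₂₁ = 0.7083/EI.
Compatibility — zero rotation at each built-in end:
  1.417 M_A + 0.7083 M_C = 18.17
  0.7083 M_A + 1.417 M_C = 16.91
Solving the pair gives M_A = 9.146 kN·m and M_C = 7.365 kN·m (hogging).

M_A = 9.146 kN·m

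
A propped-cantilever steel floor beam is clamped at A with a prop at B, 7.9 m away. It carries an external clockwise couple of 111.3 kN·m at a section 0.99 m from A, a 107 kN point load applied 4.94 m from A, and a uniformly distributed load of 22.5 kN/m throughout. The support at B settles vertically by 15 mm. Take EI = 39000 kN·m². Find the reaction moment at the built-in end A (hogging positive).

M_A = 411.9 kN·m

Release the roller at B. Primary structure: cantilever fixed at A.
Free-end deflection of the primary structure under the applied loading (downward +):
  clockwise couple 111.3 at a = 0.99: M₀a(2L − a)/(2EI) = 815.9/EI
  point load 107 at a = 4.94: Pa²(3L − a)/(6EI) = 8164/EI
  UDL 22.5: wL⁴/(8EI) = 10955/EI
  δ_0 = 19935/EI
Flexibility coefficient — unit upward force at B: δ_{BB} = L³/(3EI) = 164.3/EI.
With EI = 39000 kN·m²: δ_0 = 0.51115 m and δ_{BB} = 0.004214 m/kN.
Compatibility — the beam at B must follow the support down by 0.015 m: δ_0 − R_B·δ_{BB} = 0.015, so R_B = (0.51115 − 0.015)/0.004214 = 117.7 kN.
Moment equilibrium about A: M_A = Σ(load moments about A) − R_B·L = 1342 − 117.7×7.9 = 411.9 kN·m.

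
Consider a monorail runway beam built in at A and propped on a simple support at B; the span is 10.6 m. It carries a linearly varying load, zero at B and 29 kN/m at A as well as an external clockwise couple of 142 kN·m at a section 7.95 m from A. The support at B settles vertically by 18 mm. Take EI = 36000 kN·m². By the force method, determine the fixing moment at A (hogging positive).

Choose R_B as the redundant. The primary structure is the cantilever fixed at A.
Deflection at B on the released cantilever, summing each load's contribution:
  triangular load, peak 29 at the fixed end: w₀L⁴/(30EI) = 12204/EI
  clockwise couple 142 at a = 7.95: M₀a(2L − a)/(2EI) = 7479/EI
  δ_0 = 19683/EI
Tip deflection under a unit load at B: L³/(3EI) = 397/EI.
With EI = 36000 kN·m²: δ_0 = 0.54675 m and δ_{BB} = 0.011028 m/kN.
Compatibility — the beam at B must follow the support down by 0.018 m: δ_0 − R_B·δ_{BB} = 0.018, so R_B = (0.54675 − 0.018)/0.011028 = 47.95 kN.
Moment equilibrium about A: M_A = Σ(load moments about A) − R_B·L = 685.1 − 47.95×10.6 = 176.8 kN·m.

M_A = 176.8 kN·m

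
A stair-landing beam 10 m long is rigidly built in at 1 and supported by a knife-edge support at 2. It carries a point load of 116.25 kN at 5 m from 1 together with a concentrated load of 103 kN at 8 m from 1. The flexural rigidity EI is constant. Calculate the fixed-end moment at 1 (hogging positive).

Remove the prop at 2; the released (primary) structure is a cantilever built in at 1.
Deflection at 2 on the released cantilever, summing each load's contribution:
  point load 116.25 at a = 5: Pa²(3L − a)/(6EI) = 12109/EI
  point load 103 at a = 8: Pa²(3L − a)/(6EI) = 24171/EI
  δ_0 = 36280/EI
Flexibility coefficient — unit upward force at 2: δ_{22} = L³/(3EI) = 333.3/EI.
Compatibility at 2: δ_0 − R_2·δ_{22} = 0, so R_2 = 36280/333.3 = 108.8 kN.
Moment equilibrium about 1: M_1 = Σ(load moments about 1) − R_2·L = 1405 − 108.8×10 = 316.8 kN·m.

M_1 = 316.8 kN·m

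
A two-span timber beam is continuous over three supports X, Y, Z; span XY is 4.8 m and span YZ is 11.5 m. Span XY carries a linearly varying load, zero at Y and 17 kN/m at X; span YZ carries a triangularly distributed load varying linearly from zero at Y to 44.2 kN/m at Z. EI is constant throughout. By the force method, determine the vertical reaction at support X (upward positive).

R_X = -24.32 kN

Insert a hinge at Y; M_Y is the redundant, and each span becomes simply supported.
End slopes at the hinge Y, treating each span as simply supported:
  span XY: triangular load, peak 17: 7w₀L³/(360EI) = 36.56/EI
  span YZ: triangular load, peak 44.2: 7w₀L³/(360EI) = 1307/EI
  relative rotation θ_0 = (36.56 + 1307)/EI = 1344/EI
A unit hogging moment at Y produces rotation L₁/(3EI) + L₂/(3EI) = 5.433/EI.
Compatibility: M_Y·(L₁+L₂)/(3EI) = θ_0, giving M_Y = 247.3 kN·m (hogging).
Span XY, ΣM about X with M_Y applied at Y: R_Y^{XY}·4.8 = 65.28 + 247.3, so R_Y^{XY} = 65.12 kN and R_X = 40.8 − 65.12 = -24.32 kN.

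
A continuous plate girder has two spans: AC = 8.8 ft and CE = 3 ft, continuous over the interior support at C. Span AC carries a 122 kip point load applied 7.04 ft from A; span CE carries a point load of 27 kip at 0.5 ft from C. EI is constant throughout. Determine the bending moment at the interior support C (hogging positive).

Take M_C as the redundant. Released structure: two simple spans AC and CE with a hinge at C.
Rotations at C on the released spans (each span's end-slope, ×1/EI):
  span AC: point load 122 at a = 7.04: Pab(L + a)/(6LEI) = 453.5/EI
  span CE: point load 27 at a = 0.5: Pab(L + b)/(6LEI) = 10.31/EI
  relative rotation θ_0 = (453.5 + 10.31)/EI = 463.8/EI
A unit hogging moment at C produces rotation L₁/(3EI) + L₂/(3EI) = 3.933/EI.
Slope continuity at C: θ_0 = M_C·3.933/EI, so M_C = 463.8/3.933 = 117.9 kip·ft (hogging).

M_C = 117.9 kip·ft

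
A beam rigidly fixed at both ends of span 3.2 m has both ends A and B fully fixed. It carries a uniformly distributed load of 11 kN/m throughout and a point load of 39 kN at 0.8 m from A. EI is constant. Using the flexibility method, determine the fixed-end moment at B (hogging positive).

Take the two fixed-end moments M_A, M_B as redundants; the released structure is the simple span AB.
Simple-span end rotations at A and B under the given loads:
  at A: UDL 11: wL³/(24EI) = 15.02/EI
  at B: UDL 11: wL³/(24EI) = 15.02/EI
  at A: point load 39 at a = 0.8: Pab(L + b)/(6LEI) = 21.84/EI
  at B: point load 39 at a = 0.8: Pab(L + a)/(6LEI) = 15.6/EI
  θ_A0 = 36.86/EI,  θ_B0 = 30.62/EI
Flexibility coefficients: a unit moment at one end gives L/(3EI) there and L/(6EI) at the far end, so f₁₁ = f₂₂ = 1.067/EI and f₁₂ = f₂₁ = 0.5333/EI.
Compatibility — zero rotation at each built-in end:
  1.067 M_A + 0.5333 M_B = 36.86
  0.5333 M_A + 1.067 M_B = 30.62
Solving the pair gives M_A = 26.94 kN·m and M_B = 15.24 kN·m (hogging).

M_B = 15.24 kN·m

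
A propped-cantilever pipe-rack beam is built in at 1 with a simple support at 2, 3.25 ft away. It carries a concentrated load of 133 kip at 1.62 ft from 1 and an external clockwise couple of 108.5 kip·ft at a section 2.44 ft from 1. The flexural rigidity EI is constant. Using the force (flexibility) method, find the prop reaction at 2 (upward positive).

R_2 = 88.3 kip

Release the roller at 2. Primary structure: cantilever fixed at 1.
Downward deflection at the released point 2 due to the loads:
  point load 133 at a = 1.62: Pa²(3L − a)/(6EI) = 473/EI
  clockwise couple 108.5 at a = 2.44: M₀a(2L − a)/(2EI) = 537.4/EI
  δ_0 = 1010/EI
Tip deflection under a unit load at 2: L³/(3EI) = 11.44/EI.
The prop prevents deflection at 2: R_2 = δ_0/δ_{22} = 1010/11.44 = 88.3 kip.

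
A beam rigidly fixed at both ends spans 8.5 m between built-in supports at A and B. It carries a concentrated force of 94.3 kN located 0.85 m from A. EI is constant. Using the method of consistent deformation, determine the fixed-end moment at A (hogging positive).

M_A = 64.93 kN·m

Take the two fixed-end moments M_A, M_B as redundants; the released structure is the simple span AB.
On the primary (simply-supported) span, the end slopes from the loading are:
  at A: point load 94.3 at a = 0.85: Pab(L + b)/(6LEI) = 194.2/EI
  at B: point load 94.3 at a = 0.85: Pab(L + a)/(6LEI) = 112.4/EI
  θ_A0 = 194.2/EI,  θ_B0 = 112.4/EI
Flexibility coefficients: a unit moment at one end gives L/(3EI) there and L/(6EI) at the far end, so f₁₁ = f₂₂ = 2.833/EI and f₁₂ = f₂₁ = 1.417/EI.
Compatibility — zero rotation at each built-in end:
  2.833 M_A + 1.417 M_B = 194.2
  1.417 M_A + 2.833 M_B = 112.4
Solving the pair gives M_A = 64.93 kN·m and M_B = 7.214 kN·m (hogging).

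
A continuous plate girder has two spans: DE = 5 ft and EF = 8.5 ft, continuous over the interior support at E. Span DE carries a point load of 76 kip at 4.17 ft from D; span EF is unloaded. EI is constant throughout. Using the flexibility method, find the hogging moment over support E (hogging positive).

M_E = 17.87 kip·ft

Release continuity at E by inserting a hinge; the redundant is the internal moment M_E. The primary structure is two simply-supported spans DE and EF.
Discontinuity in slope at E on the released structure — sum the simple-span end rotations:
  span DE: point load 76 at a = 4.17: Pab(L + a)/(6LEI) = 80.4/EI
  relative rotation θ_0 = (80.4 + 0)/EI = 80.4/EI
A unit hogging moment at E produces rotation L₁/(3EI) + L₂/(3EI) = 4.5/EI.
Compatibility: M_E·(L₁+L₂)/(3EI) = θ_0, giving M_E = 17.87 kip·ft (hogging).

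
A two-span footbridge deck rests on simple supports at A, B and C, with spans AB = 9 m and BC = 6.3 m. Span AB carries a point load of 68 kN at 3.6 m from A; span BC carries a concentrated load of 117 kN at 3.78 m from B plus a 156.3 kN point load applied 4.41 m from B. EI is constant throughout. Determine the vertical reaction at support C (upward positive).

R_C = 153.1 kN

Release continuity at B by inserting a hinge; the redundant is the internal moment M_B. The primary structure is two simply-supported spans AB and BC.
Discontinuity in slope at B on the released structure — sum the simple-span end rotations:
  span AB: point load 68 at a = 3.6: Pab(L + a)/(6LEI) = 308.4/EI
  span BC: point load 117 at a = 3.78: Pab(L + b)/(6LEI) = 260/EI
  span BC: point load 156.3 at a = 4.41: Pab(L + b)/(6LEI) = 282.3/EI
  relative rotation θ_0 = (308.4 + 542.3)/EI = 850.8/EI
A unit hogging moment at B produces rotation L₁/(3EI) + L₂/(3EI) = 5.1/EI.
Compatibility: M_B·(L₁+L₂)/(3EI) = θ_0, giving M_B = 166.8 kN·m (hogging).
Span BC, ΣM about C: R_B^{BC}·6.3 = 590.2 + 166.8, so R_B^{BC} = 120.2 kN and R_C = 273.3 − 120.2 = 153.1 kN.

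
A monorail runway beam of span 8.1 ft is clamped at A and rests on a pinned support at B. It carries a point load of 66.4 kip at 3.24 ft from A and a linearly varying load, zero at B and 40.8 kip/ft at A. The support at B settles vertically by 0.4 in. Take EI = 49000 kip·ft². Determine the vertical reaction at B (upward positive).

Release the roller at B. Primary structure: cantilever fixed at A.
Primary-structure tip deflection at B by superposition:
  point load 66.4 at a = 3.24: Pa²(3L − a)/(6EI) = 2447/EI
  triangular load, peak 40.8 at the fixed end: w₀L⁴/(30EI) = 5854/EI
  δ_0 = 8301/EI
Tip deflection under a unit load at B: L³/(3EI) = 177.1/EI.
With EI = 49000 kip·ft²: δ_0 = 0.16941 ft and δ_{BB} = 0.003615 ft/kip.
Compatibility — the beam at B must follow the support down by 0.03333 ft: δ_0 − R_B·δ_{BB} = 0.03333, so R_B = (0.16941 − 0.03333)/0.003615 = 37.64 kip.

R_B = 37.64 kip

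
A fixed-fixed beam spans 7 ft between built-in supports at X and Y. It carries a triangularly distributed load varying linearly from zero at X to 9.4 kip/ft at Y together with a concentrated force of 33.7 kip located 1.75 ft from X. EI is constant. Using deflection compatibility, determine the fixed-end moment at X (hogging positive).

Release both end moments; the primary structure is a simply-supported span XY with redundants M_X and M_Y.
Simple-span end rotations at X and Y under the given loads:
  at X: triangular load, peak 9.4: 7w₀L³/(360EI) = 62.69/EI
  at Y: triangular load, peak 9.4: w₀L³/(45EI) = 71.65/EI
  at X: point load 33.7 at a = 1.75: Pab(L + b)/(6LEI) = 90.31/EI
  at Y: point load 33.7 at a = 1.75: Pab(L + a)/(6LEI) = 64.5/EI
  θ_X0 = 153/EI,  θ_Y0 = 136.2/EI
Flexibility coefficients: a unit moment at one end gives L/(3EI) there and L/(6EI) at the far end, so f₁₁ = f₂₂ = 2.333/EI and f₁₂ = f₂₁ = 1.167/EI.
Compatibility — zero rotation at each built-in end:
  2.333 M_X + 1.167 M_Y = 153
  1.167 M_X + 2.333 M_Y = 136.2
Solving the pair gives M_X = 48.53 kip·ft and M_Y = 34.09 kip·ft (hogging).

M_X = 48.53 kip·ft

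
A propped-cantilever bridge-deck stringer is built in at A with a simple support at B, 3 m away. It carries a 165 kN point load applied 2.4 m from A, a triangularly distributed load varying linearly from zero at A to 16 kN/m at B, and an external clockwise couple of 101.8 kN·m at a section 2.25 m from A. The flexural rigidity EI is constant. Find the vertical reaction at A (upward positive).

Release the roller at B. Primary structure: cantilever fixed at A.
Deflection at B on the released cantilever, summing each load's contribution:
  point load 165 at a = 2.4: Pa²(3L − a)/(6EI) = 1045/EI
  triangular load, peak 16 at the free end: 11w₀L⁴/(120EI) = 118.8/EI
  clockwise couple 101.8 at a = 2.25: M₀a(2L − a)/(2EI) = 429.5/EI
  δ_0 = 1594/EI
Flexibility coefficient — unit upward force at B: δ_{BB} = L³/(3EI) = 9/EI.
Compatibility at B: δ_0 − R_B·δ_{BB} = 0, so R_B = 1594/9 = 177.1 kN.
Vertical equilibrium: R_A = ΣP − R_B = 189 − 177.1 = 11.92 kN.

R_A = 11.92 kN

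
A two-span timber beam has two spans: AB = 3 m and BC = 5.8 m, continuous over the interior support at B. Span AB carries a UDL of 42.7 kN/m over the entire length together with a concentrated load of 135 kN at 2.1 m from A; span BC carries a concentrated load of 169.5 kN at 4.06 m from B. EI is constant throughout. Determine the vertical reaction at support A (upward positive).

R_A = 61.39 kN

Release continuity at B by inserting a hinge; the redundant is the internal moment M_B. The primary structure is two simply-supported spans AB and BC.
End slopes at the hinge B, treating each span as simply supported:
  span AB: UDL 42.7: wL³/(24EI) = 48.04/EI
  span AB: point load 135 at a = 2.1: Pab(L + a)/(6LEI) = 72.29/EI
  span BC: point load 169.5 at a = 4.06: Pab(L + b)/(6LEI) = 259.4/EI
  relative rotation θ_0 = (120.3 + 259.4)/EI = 379.8/EI
A unit hogging moment at B produces rotation L₁/(3EI) + L₂/(3EI) = 2.933/EI.
Slope continuity at B: θ_0 = M_B·2.933/EI, so M_B = 379.8/2.933 = 129.5 kN·m (hogging).
Span AB, ΣM about A with M_B applied at B: R_B^{AB}·3 = 475.6 + 129.5, so R_B^{AB} = 201.7 kN and R_A = 263.1 − 201.7 = 61.39 kN.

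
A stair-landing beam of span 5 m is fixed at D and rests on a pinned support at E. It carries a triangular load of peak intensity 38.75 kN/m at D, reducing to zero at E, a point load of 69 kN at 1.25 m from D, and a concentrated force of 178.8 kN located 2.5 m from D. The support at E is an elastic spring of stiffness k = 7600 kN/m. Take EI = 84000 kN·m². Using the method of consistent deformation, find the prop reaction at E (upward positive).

Choose R_E as the redundant. The primary structure is the cantilever fixed at D.
Free-end deflection of the primary structure under the applied loading (downward +):
  triangular load, peak 38.75 at the fixed end: w₀L⁴/(30EI) = 807.3/EI
  point load 69 at a = 1.25: Pa²(3L − a)/(6EI) = 247.1/EI
  point load 178.8 at a = 2.5: Pa²(3L − a)/(6EI) = 2328/EI
  δ_0 = 3382/EI
Flexibility coefficient — unit upward force at E: δ_{EE} = L³/(3EI) = 41.67/EI.
With EI = 84000 kN·m²: δ_0 = 0.040268 m and δ_{EE} = 0.000496 m/kN.
Compatibility — the spring shortens by R_E/k under the reaction it provides: δ_0 − R_E·δ_{EE} = R_E/k. With 1/k = 0.000132 m/kN, R_E = δ_0 / (δ_{EE} + 1/k) = 0.040268 / (0.000496 + 0.000132) = 64.16 kN.

R_E = 64.16 kN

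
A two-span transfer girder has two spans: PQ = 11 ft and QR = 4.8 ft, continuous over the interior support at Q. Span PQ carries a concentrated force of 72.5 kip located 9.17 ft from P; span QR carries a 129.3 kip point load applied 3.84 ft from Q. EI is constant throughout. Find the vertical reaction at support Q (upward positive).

Take M_Q as the redundant. Released structure: two simple spans PQ and QR with a hinge at Q.
Rotations at Q on the released spans (each span's end-slope, ×1/EI):
  span PQ: point load 72.5 at a = 9.17: Pab(L + a)/(6LEI) = 371.8/EI
  span QR: point load 129.3 at a = 3.84: Pab(L + b)/(6LEI) = 95.33/EI
  relative rotation θ_0 = (371.8 + 95.33)/EI = 467.1/EI
A unit hogging moment at Q produces rotation L₁/(3EI) + L₂/(3EI) = 5.267/EI.
Compatibility: M_Q·(L₁+L₂)/(3EI) = θ_0, giving M_Q = 88.7 kip·ft (hogging).
Span PQ, ΣM about P with M_Q applied at Q: R_Q^{PQ}·11 = 664.8 + 88.7, so R_Q^{PQ} = 68.5 kip and R_P = 72.5 − 68.5 = 3.998 kip.
Span QR, ΣM about R: R_Q^{QR}·4.8 = 124.1 + 88.7, so R_Q^{QR} = 44.34 kip and R_R = 129.3 − 44.34 = 84.96 kip.
R_Q = 68.5 + 44.34 = 112.8 kip.

R_Q = 112.8 kip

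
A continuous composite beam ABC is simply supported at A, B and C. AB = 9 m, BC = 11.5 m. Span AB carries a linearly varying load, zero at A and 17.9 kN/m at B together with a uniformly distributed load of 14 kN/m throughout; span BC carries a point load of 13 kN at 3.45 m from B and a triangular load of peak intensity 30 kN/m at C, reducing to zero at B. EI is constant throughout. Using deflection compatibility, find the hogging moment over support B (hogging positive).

M_B = 249.5 kN·m

Take M_B as the redundant. Released structure: two simple spans AB and BC with a hinge at B.
Rotations at B on the released spans (each span's end-slope, ×1/EI):
  span AB: triangular load, peak 17.9: w₀L³/(45EI) = 290/EI
  span AB: UDL 14: wL³/(24EI) = 425.2/EI
  span BC: point load 13 at a = 3.45: Pab(L + b)/(6LEI) = 102.3/EI
  span BC: triangular load, peak 30: 7w₀L³/(360EI) = 887.2/EI
  relative rotation θ_0 = (715.2 + 989.5)/EI = 1705/EI
A unit hogging moment at B produces rotation L₁/(3EI) + L₂/(3EI) = 6.833/EI.
Slope continuity at B: θ_0 = M_B·6.833/EI, so M_B = 1705/6.833 = 249.5 kN·m (hogging).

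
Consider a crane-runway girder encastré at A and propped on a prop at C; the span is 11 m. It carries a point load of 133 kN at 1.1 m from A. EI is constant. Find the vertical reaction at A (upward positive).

Release the roller at C. Primary structure: cantilever fixed at A.
Deflection at C on the released cantilever, summing each load's contribution:
  point load 133 at a = 1.1: Pa²(3L − a)/(6EI) = 855.6/EI
Tip deflection under a unit load at C: L³/(3EI) = 443.7/EI.
The prop prevents deflection at C: R_C = δ_0/δ_{CC} = 855.6/443.7 = 1.929 kN.
Vertical equilibrium: R_A = ΣP − R_C = 133 − 1.929 = 131.1 kN.

R_A = 131.1 kN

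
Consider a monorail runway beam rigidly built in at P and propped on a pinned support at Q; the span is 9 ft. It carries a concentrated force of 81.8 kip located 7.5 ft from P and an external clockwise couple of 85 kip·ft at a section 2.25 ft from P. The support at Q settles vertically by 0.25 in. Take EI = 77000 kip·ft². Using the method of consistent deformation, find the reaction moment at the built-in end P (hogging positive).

Choose R_Q as the redundant. The primary structure is the cantilever fixed at P.
Downward deflection at the released point Q due to the loads:
  point load 81.8 at a = 7.5: Pa²(3L − a)/(6EI) = 14954/EI
  clockwise couple 85 at a = 2.25: M₀a(2L − a)/(2EI) = 1506/EI
  δ_0 = 16460/EI
Tip deflection under a unit load at Q: L³/(3EI) = 243/EI.
With EI = 77000 kip·ft²: δ_0 = 0.21377 ft and δ_{QQ} = 0.003156 ft/kip.
Compatibility — the beam at Q must follow the support down by 0.02083 ft: δ_0 − R_Q·δ_{QQ} = 0.02083, so R_Q = (0.21377 − 0.02083)/0.003156 = 61.14 kip.
Moment equilibrium about P: M_P = Σ(load moments about P) − R_Q·L = 698.5 − 61.14×9 = 148.3 kip·ft.

M_P = 148.3 kip·ft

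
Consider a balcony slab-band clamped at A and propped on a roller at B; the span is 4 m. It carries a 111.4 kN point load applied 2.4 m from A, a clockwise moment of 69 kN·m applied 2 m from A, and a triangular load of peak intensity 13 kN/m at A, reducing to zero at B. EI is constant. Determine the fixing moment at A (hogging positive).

Release the roller at B. Primary structure: cantilever fixed at A.
Free-end deflection of the primary structure under the applied loading (downward +):
  point load 111.4 at a = 2.4: Pa²(3L − a)/(6EI) = 1027/EI
  clockwise couple 69 at a = 2: M₀a(2L − a)/(2EI) = 414/EI
  triangular load, peak 13 at the fixed end: w₀L⁴/(30EI) = 110.9/EI
  δ_0 = 1552/EI
Tip deflection under a unit load at B: L³/(3EI) = 21.33/EI.
Compatibility at B: δ_0 − R_B·δ_{BB} = 0, so R_B = 1552/21.33 = 72.73 kN.
Moment equilibrium about A: M_A = Σ(load moments about A) − R_B·L = 371 − 72.73×4 = 80.1 kN·m.

M_A = 80.1 kN·m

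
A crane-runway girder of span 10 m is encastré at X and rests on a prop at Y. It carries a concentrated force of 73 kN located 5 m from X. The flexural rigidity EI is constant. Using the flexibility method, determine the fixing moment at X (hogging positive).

Remove the prop at Y; the released (primary) structure is a cantilever built in at X.
Deflection at Y on the released cantilever, summing each load's contribution:
  point load 73 at a = 5: Pa²(3L − a)/(6EI) = 7604/EI
Tip deflection under a unit load at Y: L³/(3EI) = 333.3/EI.
Compatibility at Y: δ_0 − R_Y·δ_{YY} = 0, so R_Y = 7604/333.3 = 22.81 kN.
Moment equilibrium about X: M_X = Σ(load moments about X) − R_Y·L = 365 − 22.81×10 = 136.9 kN·m.

M_X = 136.9 kN·m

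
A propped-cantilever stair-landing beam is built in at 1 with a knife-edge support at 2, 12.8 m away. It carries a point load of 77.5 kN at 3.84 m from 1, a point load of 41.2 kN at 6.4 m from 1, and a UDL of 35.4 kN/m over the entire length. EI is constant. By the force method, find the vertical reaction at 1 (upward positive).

Release the roller at 2. Primary structure: cantilever fixed at 1.
Downward deflection at the released point 2 due to the loads:
  point load 77.5 at a = 3.84: Pa²(3L − a)/(6EI) = 6582/EI
  point load 41.2 at a = 6.4: Pa²(3L − a)/(6EI) = 9000/EI
  UDL 35.4: wL⁴/(8EI) = 118783/EI
  δ_0 = 134365/EI
Flexibility coefficient — unit upward force at 2: δ_{22} = L³/(3EI) = 699.1/EI.
The prop prevents deflection at 2: R_2 = δ_0/δ_{22} = 134365/699.1 = 192.2 kN.
Vertical equilibrium: R_1 = ΣP − R_2 = 571.8 − 192.2 = 379.6 kN.

R_1 = 379.6 kN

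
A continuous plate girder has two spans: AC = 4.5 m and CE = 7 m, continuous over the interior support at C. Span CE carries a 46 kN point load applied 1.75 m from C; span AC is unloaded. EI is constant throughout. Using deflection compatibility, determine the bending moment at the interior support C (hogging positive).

M_C = 32.16 kN·m

Release continuity at C by inserting a hinge; the redundant is the internal moment M_C. The primary structure is two simply-supported spans AC and CE.
Rotations at C on the released spans (each span's end-slope, ×1/EI):
  span CE: point load 46 at a = 1.75: Pab(L + b)/(6LEI) = 123.3/EI
  relative rotation θ_0 = (0 + 123.3)/EI = 123.3/EI
A unit hogging moment at C produces rotation L₁/(3EI) + L₂/(3EI) = 3.833/EI.
Slope continuity at C: θ_0 = M_C·3.833/EI, so M_C = 123.3/3.833 = 32.16 kN·m (hogging).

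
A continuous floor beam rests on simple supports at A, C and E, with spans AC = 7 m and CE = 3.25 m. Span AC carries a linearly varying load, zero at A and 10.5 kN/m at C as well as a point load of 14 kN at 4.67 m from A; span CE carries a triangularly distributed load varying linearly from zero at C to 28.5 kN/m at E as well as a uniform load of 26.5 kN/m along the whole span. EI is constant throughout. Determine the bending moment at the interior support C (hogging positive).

Take M_C as the redundant. Released structure: two simple spans AC and CE with a hinge at C.
Rotations at C on the released spans (each span's end-slope, ×1/EI):
  span AC: triangular load, peak 10.5: w₀L³/(45EI) = 80.03/EI
  span AC: point load 14 at a = 4.67: Pab(L + a)/(6LEI) = 42.33/EI
  span CE: triangular load, peak 28.5: 7w₀L³/(360EI) = 19.02/EI
  span CE: UDL 26.5: wL³/(24EI) = 37.9/EI
  relative rotation θ_0 = (122.4 + 56.93)/EI = 179.3/EI
A unit hogging moment at C produces rotation L₁/(3EI) + L₂/(3EI) = 3.417/EI.
Slope continuity at C: θ_0 = M_C·3.417/EI, so M_C = 179.3/3.417 = 52.47 kN·m (hogging).

M_C = 52.47 kN·m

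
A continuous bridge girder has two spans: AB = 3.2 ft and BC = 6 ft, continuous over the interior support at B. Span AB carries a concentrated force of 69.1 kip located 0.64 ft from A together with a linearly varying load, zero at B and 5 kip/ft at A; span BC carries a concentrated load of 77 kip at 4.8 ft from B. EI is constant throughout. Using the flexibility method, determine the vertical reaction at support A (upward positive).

Release continuity at B by inserting a hinge; the redundant is the internal moment M_B. The primary structure is two simply-supported spans AB and BC.
Discontinuity in slope at B on the released structure — sum the simple-span end rotations:
  span AB: point load 69.1 at a = 0.64: Pab(L + a)/(6LEI) = 22.64/EI
  span AB: triangular load, peak 5: 7w₀L³/(360EI) = 3.186/EI
  span BC: point load 77 at a = 4.8: Pab(L + b)/(6LEI) = 88.7/EI
  relative rotation θ_0 = (25.83 + 88.7)/EI = 114.5/EI
A unit hogging moment at B produces rotation L₁/(3EI) + L₂/(3EI) = 3.067/EI.
Slope continuity at B: θ_0 = M_B·3.067/EI, so M_B = 114.5/3.067 = 37.35 kip·ft (hogging).
Span AB, ΣM about A with M_B applied at B: R_B^{AB}·3.2 = 52.76 + 37.35, so R_B^{AB} = 28.16 kip and R_A = 77.1 − 28.16 = 48.94 kip.

R_A = 48.94 kip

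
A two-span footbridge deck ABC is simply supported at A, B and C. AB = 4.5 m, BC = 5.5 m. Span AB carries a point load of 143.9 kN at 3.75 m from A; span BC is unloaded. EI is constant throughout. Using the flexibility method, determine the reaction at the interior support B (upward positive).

Take M_B as the redundant. Released structure: two simple spans AB and BC with a hinge at B.
Discontinuity in slope at B on the released structure — sum the simple-span end rotations:
  span AB: point load 143.9 at a = 3.75: Pab(L + a)/(6LEI) = 123.7/EI
  relative rotation θ_0 = (123.7 + 0)/EI = 123.7/EI
A unit hogging moment at B produces rotation L₁/(3EI) + L₂/(3EI) = 3.333/EI.
Compatibility: M_B·(L₁+L₂)/(3EI) = θ_0, giving M_B = 37.1 kN·m (hogging).
Span AB, ΣM about A with M_B applied at B: R_B^{AB}·4.5 = 539.6 + 37.1, so R_B^{AB} = 128.2 kN and R_A = 143.9 − 128.2 = 15.74 kN.
Span BC, ΣM about C: R_B^{BC}·5.5 = 0 + 37.1, so R_B^{BC} = 6.745 kN and R_C = 0 − 6.745 = -6.745 kN.
R_B = 128.2 + 6.745 = 134.9 kN.

R_B = 134.9 kN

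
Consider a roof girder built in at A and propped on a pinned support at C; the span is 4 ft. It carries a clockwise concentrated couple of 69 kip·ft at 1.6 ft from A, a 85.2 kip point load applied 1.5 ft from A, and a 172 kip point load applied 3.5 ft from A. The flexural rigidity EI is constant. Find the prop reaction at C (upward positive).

R_C = 172.2 kip

Release the roller at C. Primary structure: cantilever fixed at A.
Primary-structure tip deflection at C by superposition:
  clockwise couple 69 at a = 1.6: M₀a(2L − a)/(2EI) = 353.3/EI
  point load 85.2 at a = 1.5: Pa²(3L − a)/(6EI) = 335.5/EI
  point load 172 at a = 3.5: Pa²(3L − a)/(6EI) = 2985/EI
  δ_0 = 3674/EI
Tip deflection under a unit load at C: L³/(3EI) = 21.33/EI.
The prop prevents deflection at C: R_C = δ_0/δ_{CC} = 3674/21.33 = 172.2 kip.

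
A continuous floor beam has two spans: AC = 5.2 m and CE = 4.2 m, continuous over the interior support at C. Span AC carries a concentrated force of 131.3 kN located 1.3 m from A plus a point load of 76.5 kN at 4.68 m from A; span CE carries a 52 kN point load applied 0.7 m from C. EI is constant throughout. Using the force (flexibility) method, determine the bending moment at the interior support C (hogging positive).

M_C = 75.5 kN·m

Insert a hinge at C; M_C is the redundant, and each span becomes simply supported.
Discontinuity in slope at C on the released structure — sum the simple-span end rotations:
  span AC: point load 131.3 at a = 1.3: Pab(L + a)/(6LEI) = 138.7/EI
  span AC: point load 76.5 at a = 4.68: Pab(L + a)/(6LEI) = 58.95/EI
  span CE: point load 52 at a = 0.7: Pab(L + b)/(6LEI) = 38.93/EI
  relative rotation θ_0 = (197.6 + 38.93)/EI = 236.6/EI
A unit hogging moment at C produces rotation L₁/(3EI) + L₂/(3EI) = 3.133/EI.
Compatibility: M_C·(L₁+L₂)/(3EI) = θ_0, giving M_C = 75.5 kN·m (hogging).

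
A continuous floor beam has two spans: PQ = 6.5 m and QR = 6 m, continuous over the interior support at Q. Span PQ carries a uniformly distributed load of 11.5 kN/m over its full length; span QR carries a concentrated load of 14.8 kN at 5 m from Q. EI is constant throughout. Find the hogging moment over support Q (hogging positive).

M_Q = 35.04 kN·m

Release continuity at Q by inserting a hinge; the redundant is the internal moment M_Q. The primary structure is two simply-supported spans PQ and QR.
Rotations at Q on the released spans (each span's end-slope, ×1/EI):
  span PQ: UDL 11.5: wL³/(24EI) = 131.6/EI
  span QR: point load 14.8 at a = 5: Pab(L + b)/(6LEI) = 14.39/EI
  relative rotation θ_0 = (131.6 + 14.39)/EI = 146/EI
A unit hogging moment at Q produces rotation L₁/(3EI) + L₂/(3EI) = 4.167/EI.
Compatibility: M_Q·(L₁+L₂)/(3EI) = θ_0, giving M_Q = 35.04 kN·m (hogging).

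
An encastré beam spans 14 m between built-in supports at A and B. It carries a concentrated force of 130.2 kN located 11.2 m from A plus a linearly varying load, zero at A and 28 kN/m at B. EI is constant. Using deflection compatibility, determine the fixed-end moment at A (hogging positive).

Take the two fixed-end moments M_A, M_B as redundants; the released structure is the simple span AB.
Simple-span end rotations at A and B under the given loads:
  at A: point load 130.2 at a = 11.2: Pab(L + b)/(6LEI) = 816.6/EI
  at B: point load 130.2 at a = 11.2: Pab(L + a)/(6LEI) = 1225/EI
  at A: triangular load, peak 28: 7w₀L³/(360EI) = 1494/EI
  at B: triangular load, peak 28: w₀L³/(45EI) = 1707/EI
  θ_A0 = 2311/EI,  θ_B0 = 2932/EI
Flexibility coefficients: a unit moment at one end gives L/(3EI) there and L/(6EI) at the far end, so f₁₁ = f₂₂ = 4.667/EI and f₁₂ = f₂₁ = 2.333/EI.
Compatibility — zero rotation at each built-in end:
  4.667 M_A + 2.333 M_B = 2311
  2.333 M_A + 4.667 M_B = 2932
Solving the pair gives M_A = 241.3 kN·m and M_B = 507.7 kN·m (hogging).

M_A = 241.3 kN·m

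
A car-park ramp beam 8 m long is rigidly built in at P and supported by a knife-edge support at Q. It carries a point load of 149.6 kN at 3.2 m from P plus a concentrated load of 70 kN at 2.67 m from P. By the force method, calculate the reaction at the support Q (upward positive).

R_Q = 41.51 kN

Remove the prop at Q; the released (primary) structure is a cantilever built in at P.
Deflection at Q on the released cantilever, summing each load's contribution:
  point load 149.6 at a = 3.2: Pa²(3L − a)/(6EI) = 5311/EI
  point load 70 at a = 2.67: Pa²(3L − a)/(6EI) = 1774/EI
  δ_0 = 7085/EI
Flexibility coefficient — unit upward force at Q: δ_{QQ} = L³/(3EI) = 170.7/EI.
The prop prevents deflection at Q: R_Q = δ_0/δ_{QQ} = 7085/170.7 = 41.51 kN.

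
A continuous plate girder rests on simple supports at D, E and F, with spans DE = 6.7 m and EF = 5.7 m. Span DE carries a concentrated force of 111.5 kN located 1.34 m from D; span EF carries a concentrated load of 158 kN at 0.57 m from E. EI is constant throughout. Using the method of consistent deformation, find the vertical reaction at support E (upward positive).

R_E = 188.6 kN

Release continuity at E by inserting a hinge; the redundant is the internal moment M_E. The primary structure is two simply-supported spans DE and EF.
Rotations at E on the released spans (each span's end-slope, ×1/EI):
  span DE: point load 111.5 at a = 1.34: Pab(L + a)/(6LEI) = 160.2/EI
  span EF: point load 158 at a = 0.57: Pab(L + b)/(6LEI) = 146.3/EI
  relative rotation θ_0 = (160.2 + 146.3)/EI = 306.5/EI
A unit hogging moment at E produces rotation L₁/(3EI) + L₂/(3EI) = 4.133/EI.
Slope continuity at E: θ_0 = M_E·4.133/EI, so M_E = 306.5/4.133 = 74.15 kN·m (hogging).
Span DE, ΣM about D with M_E applied at E: R_E^{DE}·6.7 = 149.4 + 74.15, so R_E^{DE} = 33.37 kN and R_D = 111.5 − 33.37 = 78.13 kN.
Span EF, ΣM about F: R_E^{EF}·5.7 = 810.5 + 74.15, so R_E^{EF} = 155.2 kN and R_F = 158 − 155.2 = 2.792 kN.
R_E = 33.37 + 155.2 = 188.6 kN.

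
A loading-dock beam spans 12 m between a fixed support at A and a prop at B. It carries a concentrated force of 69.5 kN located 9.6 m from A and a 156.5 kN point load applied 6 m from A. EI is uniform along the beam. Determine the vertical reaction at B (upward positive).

R_B = 97.83 kN

Remove the prop at B; the released (primary) structure is a cantilever built in at A.
Downward deflection at the released point B due to the loads:
  point load 69.5 at a = 9.6: Pa²(3L − a)/(6EI) = 28183/EI
  point load 156.5 at a = 6: Pa²(3L − a)/(6EI) = 28170/EI
  δ_0 = 56353/EI
Tip deflection under a unit load at B: L³/(3EI) = 576/EI.
The prop prevents deflection at B: R_B = δ_0/δ_{BB} = 56353/576 = 97.83 kN.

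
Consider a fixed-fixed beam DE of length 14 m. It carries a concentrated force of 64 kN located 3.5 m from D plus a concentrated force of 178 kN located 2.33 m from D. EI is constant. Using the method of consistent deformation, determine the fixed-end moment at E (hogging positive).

M_E = 99.54 kN·m

Take the two fixed-end moments M_D, M_E as redundants; the released structure is the simple span DE.
On the primary (simply-supported) span, the end slopes from the loading are:
  at D: point load 64 at a = 3.5: Pab(L + b)/(6LEI) = 686/EI
  at E: point load 64 at a = 3.5: Pab(L + a)/(6LEI) = 490/EI
  at D: point load 178 at a = 2.33: Pab(L + b)/(6LEI) = 1479/EI
  at E: point load 178 at a = 2.33: Pab(L + a)/(6LEI) = 940.9/EI
  θ_D0 = 2165/EI,  θ_E0 = 1431/EI
Flexibility coefficients: a unit moment at one end gives L/(3EI) there and L/(6EI) at the far end, so f₁₁ = f₂₂ = 4.667/EI and f₁₂ = f₂₁ = 2.333/EI.
Compatibility — zero rotation at each built-in end:
  4.667 M_D + 2.333 M_E = 2165
  2.333 M_D + 4.667 M_E = 1431
Solving the pair gives M_D = 414.2 kN·m and M_E = 99.54 kN·m (hogging).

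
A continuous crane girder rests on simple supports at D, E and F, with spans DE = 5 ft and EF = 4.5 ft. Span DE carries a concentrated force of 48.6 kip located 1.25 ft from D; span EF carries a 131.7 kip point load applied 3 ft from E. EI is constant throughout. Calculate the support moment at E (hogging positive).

Release continuity at E by inserting a hinge; the redundant is the internal moment M_E. The primary structure is two simply-supported spans DE and EF.
Rotations at E on the released spans (each span's end-slope, ×1/EI):
  span DE: point load 48.6 at a = 1.25: Pab(L + a)/(6LEI) = 47.46/EI
  span EF: point load 131.7 at a = 3: Pab(L + b)/(6LEI) = 131.7/EI
  relative rotation θ_0 = (47.46 + 131.7)/EI = 179.2/EI
A unit hogging moment at E produces rotation L₁/(3EI) + L₂/(3EI) = 3.167/EI.
Slope continuity at E: θ_0 = M_E·3.167/EI, so M_E = 179.2/3.167 = 56.58 kip·ft (hogging).

M_E = 56.58 kip·ft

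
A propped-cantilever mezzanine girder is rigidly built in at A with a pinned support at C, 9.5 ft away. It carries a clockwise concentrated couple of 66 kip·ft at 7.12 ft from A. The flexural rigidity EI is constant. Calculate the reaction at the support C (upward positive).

R_C = 9.767 kip

Choose R_C as the redundant. The primary structure is the cantilever fixed at A.
Primary-structure tip deflection at C by superposition:
  clockwise couple 66 at a = 7.12: M₀a(2L − a)/(2EI) = 2791/EI
Flexibility coefficient — unit upward force at C: δ_{CC} = L³/(3EI) = 285.8/EI.
The prop prevents deflection at C: R_C = δ_0/δ_{CC} = 2791/285.8 = 9.767 kip.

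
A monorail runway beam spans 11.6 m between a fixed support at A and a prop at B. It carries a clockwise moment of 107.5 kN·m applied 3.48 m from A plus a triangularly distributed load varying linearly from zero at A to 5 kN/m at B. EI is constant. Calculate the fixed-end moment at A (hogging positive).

M_A = 64.51 kN·m

Release the roller at B. Primary structure: cantilever fixed at A.
Deflection at B on the released cantilever, summing each load's contribution:
  clockwise couple 107.5 at a = 3.48: M₀a(2L − a)/(2EI) = 3689/EI
  triangular load, peak 5 at the free end: 11w₀L⁴/(120EI) = 8299/EI
  δ_0 = 11987/EI
Tip deflection under a unit load at B: L³/(3EI) = 520.3/EI.
The prop prevents deflection at B: R_B = δ_0/δ_{BB} = 11987/520.3 = 23.04 kN.
Moment equilibrium about A: M_A = Σ(load moments about A) − R_B·L = 331.8 − 23.04×11.6 = 64.51 kN·m.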